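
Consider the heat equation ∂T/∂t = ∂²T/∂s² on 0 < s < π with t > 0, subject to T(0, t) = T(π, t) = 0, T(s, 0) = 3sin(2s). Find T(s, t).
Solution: Using separation of variables T = X(s)G(t):
Eigenfunctions: sin(ns), n = 1, 2, 3, ...
General solution: T(s, t) = Σ c_n sin(ns) exp(-n² t)
Matching T(s,0) = 3sin(2s) term by term: c_2=3.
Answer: T(s, t) = 3exp(-4t)sin(2s)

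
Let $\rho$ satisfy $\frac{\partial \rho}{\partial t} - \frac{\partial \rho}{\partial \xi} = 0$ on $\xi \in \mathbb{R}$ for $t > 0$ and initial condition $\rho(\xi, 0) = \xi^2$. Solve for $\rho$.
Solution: By characteristics ($d\xi/dt = -1$), $\rho(\xi,t) = f(\xi + t)$ with $f = \rho( \cdot , 0)$.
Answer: $\rho(\xi, t) = \xi^2 + 2 \xi t + t^2$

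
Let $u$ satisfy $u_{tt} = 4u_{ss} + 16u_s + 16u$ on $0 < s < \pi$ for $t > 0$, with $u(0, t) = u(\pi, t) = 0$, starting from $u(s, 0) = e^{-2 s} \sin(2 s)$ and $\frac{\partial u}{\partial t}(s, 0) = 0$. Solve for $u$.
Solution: Substitute $u = e^{-2s}w$, i.e. $w = e^{2s}u$.
By the product rule, $u_s = e^{-2s}(w_s - 2w)$, $u_{ss} = e^{-2s}(w_{ss} - 4w_s + 4w)$, $u_{tt} = e^{-2s}w_{tt}$.
Substituting into the PDE and dividing by $e^{-2s}$: $w_{tt} = 4(w_{ss} - 4w_s + 4w) + 16(w_s - 2w) + 16w$.
The lower-order terms cancel, leaving the standard wave equation $w_{tt} = 4w_{ss}$.
Initial data for $w$: $w(s,0) = e^{2s}u(s,0) = \sin(2 s)$; $w_t(s,0) = e^{2s}u_t(s,0) = 0$. The boundary conditions carry over: $w(0,t) = w(\pi,t) = 0$.
Solve for $w$:
  Using separation of variables $w = X(s)T(t)$:
  Eigenfunctions: $\sin(ns)$, $n = 1, 2, 3, \ldots$
  General solution: $w(s, t) = \sum [A_n \cos(2n t) + B_n \sin(2n t)] \sin(ns)$
  From $w(s,0) = \sin(2 s)$: $A_2=1$. From $w_t(s,0) = 0$: all $B_n = 0$.
Hence $w(s,t) = \sin(2 s) \cos(4 t)$.
Transform back: $u(s,t) = e^{-2s}w(s,t)$.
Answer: $u(s, t) = e^{-2 s} \sin(2 s) \cos(4 t)$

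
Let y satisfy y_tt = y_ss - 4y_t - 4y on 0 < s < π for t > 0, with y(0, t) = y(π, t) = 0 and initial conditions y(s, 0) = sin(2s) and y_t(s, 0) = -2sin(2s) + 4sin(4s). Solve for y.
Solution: Substitute y = exp(-2t)u.
Then y_t = exp(-2t)(u_t - 2u), y_tt = exp(-2t)(u_tt - 4u_t + 4u), y_ss = exp(-2t)u_ss; substituting and dividing by exp(-2t), the lower-order terms cancel: u_tt = u_ss (standard wave equation).
Data for u: u(s,0) = y(s,0) = sin(2s); u_t(s,0) = y_t(s,0) + 2y(s,0) = 4sin(4s). The boundary conditions carry over: u(0,t) = u(π,t) = 0.
Separating variables: u = Σ [A_n cos(ω_n t) + B_n sin(ω_n t)] sin(ns), ω_n = n. From ICs (B_n = velocity coefficient / ω_n): A_2=1, B_4=1.
So u(s,t) = sin(2s)cos(2t) + sin(4s)sin(4t), and y(s,t) = exp(-2t)u(s,t).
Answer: y(s, t) = exp(-2t)sin(2s)cos(2t) + exp(-2t)sin(4s)sin(4t)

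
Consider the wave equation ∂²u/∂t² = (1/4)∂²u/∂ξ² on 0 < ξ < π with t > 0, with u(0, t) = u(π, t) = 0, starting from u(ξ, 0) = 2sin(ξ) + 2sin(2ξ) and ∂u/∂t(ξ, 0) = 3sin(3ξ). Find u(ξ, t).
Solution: Separating variables: u = Σ [A_n cos(ω_n t) + B_n sin(ω_n t)] sin(nξ), ω_n = n/2. From ICs (B_n = velocity coefficient / ω_n): A_1=2, A_2=2, B_3=2.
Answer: u(ξ, t) = 2sin(3t/2)sin(3ξ) + 2sin(ξ)cos(t/2) + 2sin(2ξ)cos(t)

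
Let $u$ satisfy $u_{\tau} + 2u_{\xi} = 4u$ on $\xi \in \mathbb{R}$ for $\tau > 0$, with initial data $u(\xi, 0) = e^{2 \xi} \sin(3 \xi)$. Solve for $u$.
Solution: Substitute $u = e^{2\xi}w$, i.e. $w = e^{-2\xi}u$.
By the product rule, $u_{\xi} = e^{2\xi}(w_{\xi} + 2w)$, $u_{\tau} = e^{2\xi}w_{\tau}$.
Substituting into the PDE and dividing by $e^{2\xi}$: $w_{\tau} + 2(w_{\xi} + 2w) = 4w$.
The lower-order terms cancel, leaving the standard advection equation $w_{\tau} + 2w_{\xi} = 0$.
Initial data for $w$: $w(\xi,0) = e^{-2\xi}u(\xi,0) = \sin(3 \xi)$.
Solve for $w$:
  By method of characteristics (waves move right with speed 2):
  Along characteristics $\xi - 2\tau =$ const, $w$ is constant, so $w(\xi,\tau) = f(\xi - 2\tau)$ with $f = w( \cdot , 0)$.
Hence $w(\xi,\tau) = \sin(3 \xi - 6 \tau)$.
Transform back: $u(\xi,\tau) = e^{2\xi}w(\xi,\tau)$.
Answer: $u(\xi, \tau) = - e^{2 \xi} \sin(6 \tau - 3 \xi)$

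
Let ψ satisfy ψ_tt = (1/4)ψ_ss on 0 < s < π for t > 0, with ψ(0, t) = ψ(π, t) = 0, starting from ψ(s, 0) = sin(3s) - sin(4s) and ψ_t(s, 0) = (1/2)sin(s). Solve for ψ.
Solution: Separating variables: ψ = Σ [A_n cos(ω_n t) + B_n sin(ω_n t)] sin(ns), ω_n = n/2. From ICs (B_n = velocity coefficient / ω_n): A_3=1, A_4=-1, B_1=1.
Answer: ψ(s, t) = sin(s)sin(t/2) + sin(3s)cos(3t/2) - sin(4s)cos(2t)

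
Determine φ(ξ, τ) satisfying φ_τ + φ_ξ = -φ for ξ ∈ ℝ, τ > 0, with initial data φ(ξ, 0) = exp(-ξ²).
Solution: Substitute φ = exp(-τ)u, i.e. u = exp(τ)φ.
By the product rule, φ_τ = exp(-τ)(u_τ - u), φ_ξ = exp(-τ)u_ξ.
Substituting into the PDE and dividing by exp(-τ): u_τ - u + u_ξ = -u.
The lower-order terms cancel, leaving the standard advection equation u_τ + u_ξ = 0.
Initial data for u: u(ξ,0) = φ(ξ,0) = exp(-ξ²).
Solve for u:
  By method of characteristics (waves move right with speed 1):
  Along characteristics ξ - τ = const, u is constant, so u(ξ,τ) = f(ξ - τ) with f = u(·, 0).
Hence u(ξ,τ) = exp(-(ξ - τ)²).
Transform back: φ(ξ,τ) = exp(-τ)u(ξ,τ).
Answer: φ(ξ, τ) = exp(-τ)exp(-(ξ - τ)²)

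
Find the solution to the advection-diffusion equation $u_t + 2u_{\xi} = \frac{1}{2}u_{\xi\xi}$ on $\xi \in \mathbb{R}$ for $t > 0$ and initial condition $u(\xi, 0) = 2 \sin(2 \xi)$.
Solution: Moving frame: $\eta = \xi - 2t$, $\sigma = t$, $u = w(\eta,\sigma)$, so $u_t = w_{\sigma} - 2w_{\eta}$ and $u_{\xi\xi} = w_{\eta\eta}$.
Hence $u_t + 2u_{\xi} = w_{\sigma}$ and the PDE becomes the heat equation $w_{\sigma} = \frac{1}{2}w_{\eta\eta}$ on $\eta \in \mathbb{R}$.
Initial data: $w(\eta,0) = u(\eta,0) = 2 \sin(2 \eta)$. Each mode $\sin(n\eta)$ decays as $e^{-n^2\sigma/2}$ on $\mathbb{R}$, so $w(\eta,\sigma) = \sum c_n e^{-n^2\sigma/2} \sin(n\eta)$ with $c_2=2$: $w(\eta,\sigma) = 2 e^{-2 \sigma} \sin(2 \eta)$.
Substituting back: $u(\xi,t) = w(\xi - 2t, t)$.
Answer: $u(\xi, t) = 2 e^{-2 t} \sin(2 \xi - 4 t)$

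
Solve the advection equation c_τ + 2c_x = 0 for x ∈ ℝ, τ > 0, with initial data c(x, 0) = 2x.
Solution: By method of characteristics (waves move right with speed 2):
Along characteristics x - 2τ = const, c is constant, so c(x,τ) = f(x - 2τ) with f = c(·, 0).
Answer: c(x, τ) = 2x - 4τ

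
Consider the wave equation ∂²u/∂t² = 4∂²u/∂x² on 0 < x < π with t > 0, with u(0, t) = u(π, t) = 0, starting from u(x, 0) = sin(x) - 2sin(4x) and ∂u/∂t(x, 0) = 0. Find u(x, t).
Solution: Using separation of variables u = X(x)T(t):
Eigenfunctions: sin(nx), n = 1, 2, 3, ...
General solution: u(x, t) = Σ [A_n cos(2n t) + B_n sin(2n t)] sin(nx)
From u(x,0) = sin(x) - 2sin(4x): A_1=1, A_4=-2. From u_t(x,0) = 0: all B_n = 0.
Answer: u(x, t) = sin(x)cos(2t) - 2sin(4x)cos(8t)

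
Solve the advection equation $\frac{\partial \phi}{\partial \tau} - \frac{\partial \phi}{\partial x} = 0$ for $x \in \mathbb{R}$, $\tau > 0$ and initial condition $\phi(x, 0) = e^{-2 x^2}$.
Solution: By characteristics ($dx/d\tau = -1$), $\phi(x,\tau) = f(x + \tau)$ with $f = \phi( \cdot , 0)$.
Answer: $\phi(x, \tau) = e^{-2 (\tau + x)^2}$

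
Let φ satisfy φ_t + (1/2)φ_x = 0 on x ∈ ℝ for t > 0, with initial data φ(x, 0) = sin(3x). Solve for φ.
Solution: By method of characteristics (waves move right with speed 1/2):
Along characteristics x - (1/2)t = const, φ is constant, so φ(x,t) = f(x - (1/2)t) with f = φ(·, 0).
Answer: φ(x, t) = -sin(3t/2 - 3x)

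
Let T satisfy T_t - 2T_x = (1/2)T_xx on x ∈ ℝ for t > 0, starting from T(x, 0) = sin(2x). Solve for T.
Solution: Moving frame: η = x + 2t, σ = t, T = u(η,σ), so T_t = u_σ + 2u_η and T_xx = u_ηη.
Hence T_t - 2T_x = u_σ and the PDE becomes the heat equation u_σ = (1/2)u_ηη on η ∈ ℝ.
Initial data: u(η,0) = T(η,0) = sin(2η). Each mode sin(nη) decays as exp(-n²σ/2) on ℝ, so u(η,σ) = Σ c_n exp(-n²σ/2) sin(nη) with c_2=1: u(η,σ) = exp(-2σ)sin(2η).
Substituting back: T(x,t) = u(x + 2t, t).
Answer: T(x, t) = exp(-2t)sin(4t + 2x)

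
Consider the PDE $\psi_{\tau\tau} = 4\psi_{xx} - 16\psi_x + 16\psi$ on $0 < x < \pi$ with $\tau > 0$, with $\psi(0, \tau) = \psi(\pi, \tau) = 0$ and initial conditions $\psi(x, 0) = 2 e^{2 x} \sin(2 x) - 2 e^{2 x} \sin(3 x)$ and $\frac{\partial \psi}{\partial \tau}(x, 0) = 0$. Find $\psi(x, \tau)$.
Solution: Substitute $\psi = e^{2x}u$.
Then $\psi_x = e^{2x}(u_x + 2u)$, $\psi_{xx} = e^{2x}(u_{xx} + 4u_x + 4u)$, $\psi_{\tau\tau} = e^{2x}u_{\tau\tau}$; substituting and dividing by $e^{2x}$, the lower-order terms cancel: $u_{\tau\tau} = 4u_{xx}$ (standard wave equation).
Data for $u$: $u(x,0) = e^{-2x}\psi(x,0) = 2 \sin(2 x) - 2 \sin(3 x)$; $u_{\tau}(x,0) = e^{-2x}\psi_{\tau}(x,0) = 0$. The boundary conditions carry over: $u(0,\tau) = u(\pi,\tau) = 0$.
Separating variables: $u = \sum [A_n \cos(\omega_n \tau) + B_n \sin(\omega_n \tau)] \sin(nx)$, $\omega_n = 2n$. From ICs: $A_2=2, A_3=-2$.
So $u(x,\tau) = 2 \sin(2 x) \cos(4 \tau) - 2 \sin(3 x) \cos(6 \tau)$, and $\psi(x,\tau) = e^{2x}u(x,\tau)$.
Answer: $\psi(x, \tau) = 2 e^{2 x} \sin(2 x) \cos(4 \tau) - 2 e^{2 x} \sin(3 x) \cos(6 \tau)$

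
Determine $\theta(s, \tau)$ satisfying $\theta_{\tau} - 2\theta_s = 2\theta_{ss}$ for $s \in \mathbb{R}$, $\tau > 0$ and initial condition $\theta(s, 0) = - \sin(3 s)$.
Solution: Change to a moving frame: let $\eta = s + 2\tau$, $\sigma = \tau$ and write $\theta(s,\tau) = u(\eta,\sigma)$.
By the chain rule $\theta_{\tau} = u_{\sigma} + 2u_{\eta}$, $\theta_s = u_{\eta}$, $\theta_{ss} = u_{\eta\eta}$.
Then $\theta_{\tau} - 2\theta_s = u_{\sigma}$: the advection term cancels and the PDE becomes the heat equation $u_{\sigma} = 2u_{\eta\eta}$ on $\eta \in \mathbb{R}$.
Initial data: $u(\eta,0) = \theta(\eta,0) = - \sin(3 \eta)$.
On $\eta \in \mathbb{R}$ each mode satisfies $(\sin(n\eta))'' = -n^2 \sin(n\eta)$, so $e^{-2n^2\sigma} \sin(n\eta)$ solves the heat equation; by superposition $u(\eta,\sigma) = \sum c_n e^{-2n^2\sigma} \sin(n\eta)$.
Reading off the coefficients: $c_3=-1$, so $u(\eta,\sigma) = - e^{-18 \sigma} \sin(3 \eta)$.
Substituting back $\eta = s + 2\tau$, $\sigma = \tau$: $\theta(s,\tau) = u(s + 2\tau, \tau)$.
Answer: $\theta(s, \tau) = - e^{-18 \tau} \sin(6 \tau + 3 s)$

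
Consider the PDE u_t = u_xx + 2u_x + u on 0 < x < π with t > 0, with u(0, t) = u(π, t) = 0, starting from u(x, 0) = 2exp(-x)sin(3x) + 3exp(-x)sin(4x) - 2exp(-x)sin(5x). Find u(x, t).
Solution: Substitute u = exp(-x)w.
Then u_x = exp(-x)(w_x - w), u_xx = exp(-x)(w_xx - 2w_x + w), u_t = exp(-x)w_t; substituting and dividing by exp(-x), the lower-order terms cancel: w_t = w_xx (standard heat equation).
Data for w: w(x,0) = exp(x)u(x,0) = 2sin(3x) + 3sin(4x) - 2sin(5x). The boundary conditions carry over: w(0,t) = w(π,t) = 0.
Separating variables: w = Σ c_n exp(-n²t) sin(nx). From w(x,0) = 2sin(3x) + 3sin(4x) - 2sin(5x): c_3=2, c_4=3, c_5=-2.
So w(x,t) = 2exp(-9t)sin(3x) + 3exp(-16t)sin(4x) - 2exp(-25t)sin(5x), and u(x,t) = exp(-x)w(x,t).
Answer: u(x, t) = 2exp(-9t)exp(-x)sin(3x) + 3exp(-16t)exp(-x)sin(4x) - 2exp(-25t)exp(-x)sin(5x)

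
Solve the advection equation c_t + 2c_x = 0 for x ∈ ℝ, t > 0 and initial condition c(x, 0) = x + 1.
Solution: By characteristics (dx/dt = 2), c(x,t) = f(x - 2t) with f = c(·, 0).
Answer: c(x, t) = -2t + x + 1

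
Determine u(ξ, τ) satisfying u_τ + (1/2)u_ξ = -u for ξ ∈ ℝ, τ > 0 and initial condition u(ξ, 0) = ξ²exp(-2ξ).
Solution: Substitute u = exp(-2ξ)w.
Then u_ξ = exp(-2ξ)(w_ξ - 2w), u_τ = exp(-2ξ)w_τ; substituting and dividing by exp(-2ξ), the lower-order terms cancel: w_τ + (1/2)w_ξ = 0 (standard advection equation).
Data for w: w(ξ,0) = exp(2ξ)u(ξ,0) = ξ².
By characteristics (dξ/dτ = 1/2), w(ξ,τ) = f(ξ - (1/2)τ) with f = w(·, 0).
So w(ξ,τ) = ξ² - ξτ + (1/4)τ², and u(ξ,τ) = exp(-2ξ)w(ξ,τ).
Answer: u(ξ, τ) = ξ²exp(-2ξ) - ξτexp(-2ξ) + (1/4)τ²exp(-2ξ)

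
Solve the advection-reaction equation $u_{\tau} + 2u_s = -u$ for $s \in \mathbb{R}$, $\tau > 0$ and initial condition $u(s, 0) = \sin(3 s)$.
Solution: Substitute $u = e^{-\tau}w$, i.e. $w = e^{\tau}u$.
By the product rule, $u_{\tau} = e^{-\tau}(w_{\tau} - w)$, $u_s = e^{-\tau}w_s$.
Substituting into the PDE and dividing by $e^{-\tau}$: $w_{\tau} - w + 2w_s = -w$.
The lower-order terms cancel, leaving the standard advection equation $w_{\tau} + 2w_s = 0$.
Initial data for $w$: $w(s,0) = u(s,0) = \sin(3 s)$.
Solve for $w$:
  By method of characteristics (waves move right with speed 2):
  Along characteristics $s - 2\tau =$ const, $w$ is constant, so $w(s,\tau) = f(s - 2\tau)$ with $f = w( \cdot , 0)$.
Hence $w(s,\tau) = \sin(3 s - 6 \tau)$.
Transform back: $u(s,\tau) = e^{-\tau}w(s,\tau)$.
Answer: $u(s, \tau) = - e^{-\tau} \sin(6 \tau - 3 s)$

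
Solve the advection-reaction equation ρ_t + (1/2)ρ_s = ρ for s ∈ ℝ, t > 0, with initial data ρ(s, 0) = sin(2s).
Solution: Substitute ρ = exp(t)u.
Then ρ_t = exp(t)(u_t + u), ρ_s = exp(t)u_s; substituting and dividing by exp(t), the lower-order terms cancel: u_t + (1/2)u_s = 0 (standard advection equation).
Data for u: u(s,0) = ρ(s,0) = sin(2s).
By characteristics (ds/dt = 1/2), u(s,t) = f(s - (1/2)t) with f = u(·, 0).
So u(s,t) = sin(2s - t), and ρ(s,t) = exp(t)u(s,t).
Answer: ρ(s, t) = exp(t)sin(2s - t)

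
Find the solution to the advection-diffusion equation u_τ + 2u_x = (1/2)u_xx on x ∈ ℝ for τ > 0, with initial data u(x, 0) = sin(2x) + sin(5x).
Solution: Change to a moving frame: let η = x - 2τ, σ = τ and write u(x,τ) = w(η,σ).
By the chain rule u_τ = w_σ - 2w_η, u_x = w_η, u_xx = w_ηη.
Then u_τ + 2u_x = w_σ: the advection term cancels and the PDE becomes the heat equation w_σ = (1/2)w_ηη on η ∈ ℝ.
Initial data: w(η,0) = u(η,0) = sin(2η) + sin(5η).
On η ∈ ℝ each mode satisfies (sin(nη))″ = -n² sin(nη), so exp(-n²σ/2) sin(nη) solves the heat equation; by superposition w(η,σ) = Σ c_n exp(-n²σ/2) sin(nη).
Reading off the coefficients: c_2=1, c_5=1, so w(η,σ) = exp(-2σ)sin(2η) + exp(-25σ/2)sin(5η).
Substituting back η = x - 2τ, σ = τ: u(x,τ) = w(x - 2τ, τ).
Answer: u(x, τ) = exp(-2τ)sin(2x - 4τ) + exp(-25τ/2)sin(5x - 10τ)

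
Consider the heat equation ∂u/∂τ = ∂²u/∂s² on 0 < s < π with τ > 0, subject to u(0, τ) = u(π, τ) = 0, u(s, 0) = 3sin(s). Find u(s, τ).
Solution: Using separation of variables u = X(s)T(τ):
Eigenfunctions: sin(ns), n = 1, 2, 3, ...
General solution: u(s, τ) = Σ c_n sin(ns) exp(-n² τ)
Matching u(s,0) = 3sin(s) term by term: c_1=3.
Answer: u(s, τ) = 3exp(-τ)sin(s)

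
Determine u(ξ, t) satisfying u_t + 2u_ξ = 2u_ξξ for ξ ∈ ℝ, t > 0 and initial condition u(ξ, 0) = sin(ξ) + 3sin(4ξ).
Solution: Change to a moving frame: let η = ξ - 2t, σ = t and write u(ξ,t) = w(η,σ).
By the chain rule u_t = w_σ - 2w_η, u_ξ = w_η, u_ξξ = w_ηη.
Then u_t + 2u_ξ = w_σ: the advection term cancels and the PDE becomes the heat equation w_σ = 2w_ηη on η ∈ ℝ.
Initial data: w(η,0) = u(η,0) = sin(η) + 3sin(4η).
On η ∈ ℝ each mode satisfies (sin(nη))″ = -n² sin(nη), so exp(-2n²σ) sin(nη) solves the heat equation; by superposition w(η,σ) = Σ c_n exp(-2n²σ) sin(nη).
Reading off the coefficients: c_1=1, c_4=3, so w(η,σ) = exp(-2σ)sin(η) + 3exp(-32σ)sin(4η).
Substituting back η = ξ - 2t, σ = t: u(ξ,t) = w(ξ - 2t, t).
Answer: u(ξ, t) = -exp(-2t)sin(2t - ξ) - 3exp(-32t)sin(8t - 4ξ)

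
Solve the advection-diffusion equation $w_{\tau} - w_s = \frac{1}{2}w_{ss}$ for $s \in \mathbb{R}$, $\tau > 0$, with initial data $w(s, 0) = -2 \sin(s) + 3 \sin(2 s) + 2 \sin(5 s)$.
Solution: Change to a moving frame: let $\eta = s + \tau$, $\sigma = \tau$ and write $w(s,\tau) = u(\eta,\sigma)$.
By the chain rule $w_{\tau} = u_{\sigma} + u_{\eta}$, $w_s = u_{\eta}$, $w_{ss} = u_{\eta\eta}$.
Then $w_{\tau} - w_s = u_{\sigma}$: the advection term cancels and the PDE becomes the heat equation $u_{\sigma} = \frac{1}{2}u_{\eta\eta}$ on $\eta \in \mathbb{R}$.
Initial data: $u(\eta,0) = w(\eta,0) = -2 \sin(\eta) + 3 \sin(2 \eta) + 2 \sin(5 \eta)$.
On $\eta \in \mathbb{R}$ each mode satisfies $(\sin(n\eta))'' = -n^2 \sin(n\eta)$, so $e^{-n^2\sigma/2} \sin(n\eta)$ solves the heat equation; by superposition $u(\eta,\sigma) = \sum c_n e^{-n^2\sigma/2} \sin(n\eta)$.
Reading off the coefficients: $c_1=-2, c_2=3, c_5=2$, so $u(\eta,\sigma) = 3 e^{-2 \sigma} \sin(2 \eta) - 2 e^{-\sigma/2} \sin(\eta) + 2 e^{-25 \sigma/2} \sin(5 \eta)$.
Substituting back $\eta = s + \tau$, $\sigma = \tau$: $w(s,\tau) = u(s + \tau, \tau)$.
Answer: $w(s, \tau) = 3 e^{-2 \tau} \sin(2 \tau + 2 s) - 2 e^{-\tau/2} \sin(\tau + s) + 2 e^{-25 \tau/2} \sin(5 \tau + 5 s)$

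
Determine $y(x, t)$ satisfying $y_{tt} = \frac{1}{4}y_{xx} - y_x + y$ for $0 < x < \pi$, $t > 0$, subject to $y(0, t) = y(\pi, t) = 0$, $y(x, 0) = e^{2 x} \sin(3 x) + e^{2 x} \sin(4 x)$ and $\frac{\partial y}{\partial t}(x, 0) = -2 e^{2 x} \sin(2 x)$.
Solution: Substitute $y = e^{2x}u$, i.e. $u = e^{-2x}y$.
By the product rule, $y_x = e^{2x}(u_x + 2u)$, $y_{xx} = e^{2x}(u_{xx} + 4u_x + 4u)$, $y_{tt} = e^{2x}u_{tt}$.
Substituting into the PDE and dividing by $e^{2x}$: $u_{tt} = \frac{1}{4}(u_{xx} + 4u_x + 4u) - (u_x + 2u) + u$.
The lower-order terms cancel, leaving the standard wave equation $u_{tt} = \frac{1}{4}u_{xx}$.
Initial data for $u$: $u(x,0) = e^{-2x}y(x,0) = \sin(3 x) + \sin(4 x)$; $u_t(x,0) = e^{-2x}y_t(x,0) = -2 \sin(2 x)$. The boundary conditions carry over: $u(0,t) = u(\pi,t) = 0$.
Solve for $u$:
  Using separation of variables $u = X(x)T(t)$:
  Eigenfunctions: $\sin(nx)$, $n = 1, 2, 3, \ldots$
  General solution: $u(x, t) = \sum [A_n \cos(n t/2) + B_n \sin(n t/2)] \sin(nx)$
  From $u(x,0) = \sin(3 x) + \sin(4 x)$: $A_3=1, A_4=1$. From $u_t(x,0) = -2 \sin(2 x)$, using $u_t(x,0) = \sum \omega_n B_n \sin(nx)$ with $\omega_n = n/2$: $B_2 = (-2)/1 = -2$.
Hence $u(x,t) = -2 \sin(t) \sin(2 x) + \sin(3 x) \cos(3 t/2) + \sin(4 x) \cos(2 t)$.
Transform back: $y(x,t) = e^{2x}u(x,t)$.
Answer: $y(x, t) = -2 e^{2 x} \sin(t) \sin(2 x) + e^{2 x} \sin(3 x) \cos(3 t/2) + e^{2 x} \sin(4 x) \cos(2 t)$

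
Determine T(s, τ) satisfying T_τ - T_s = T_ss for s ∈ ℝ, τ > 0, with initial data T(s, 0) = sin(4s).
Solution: Change to a moving frame: let η = s + τ, σ = τ and write T(s,τ) = u(η,σ).
By the chain rule T_τ = u_σ + u_η, T_s = u_η, T_ss = u_ηη.
Then T_τ - T_s = u_σ: the advection term cancels and the PDE becomes the heat equation u_σ = u_ηη on η ∈ ℝ.
Initial data: u(η,0) = T(η,0) = sin(4η).
On η ∈ ℝ each mode satisfies (sin(nη))″ = -n² sin(nη), so exp(-n²σ) sin(nη) solves the heat equation; by superposition u(η,σ) = Σ c_n exp(-n²σ) sin(nη).
Reading off the coefficients: c_4=1, so u(η,σ) = exp(-16σ)sin(4η).
Substituting back η = s + τ, σ = τ: T(s,τ) = u(s + τ, τ).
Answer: T(s, τ) = exp(-16τ)sin(4s + 4τ)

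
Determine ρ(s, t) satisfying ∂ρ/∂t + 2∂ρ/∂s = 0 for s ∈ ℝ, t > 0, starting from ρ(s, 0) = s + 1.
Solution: By characteristics (ds/dt = 2), ρ(s,t) = f(s - 2t) with f = ρ(·, 0).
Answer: ρ(s, t) = s - 2t + 1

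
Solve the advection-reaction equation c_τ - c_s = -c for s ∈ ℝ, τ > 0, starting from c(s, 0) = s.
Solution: Substitute c = exp(-τ)u.
Then c_τ = exp(-τ)(u_τ - u), c_s = exp(-τ)u_s; substituting and dividing by exp(-τ), the lower-order terms cancel: u_τ - u_s = 0 (standard advection equation).
Data for u: u(s,0) = c(s,0) = s.
By characteristics (ds/dτ = -1), u(s,τ) = f(s + τ) with f = u(·, 0).
So u(s,τ) = s + τ, and c(s,τ) = exp(-τ)u(s,τ).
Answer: c(s, τ) = sexp(-τ) + τexp(-τ)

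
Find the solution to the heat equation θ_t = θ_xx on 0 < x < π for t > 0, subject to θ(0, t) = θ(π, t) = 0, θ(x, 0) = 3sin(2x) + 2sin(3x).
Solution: Separating variables: θ = Σ c_n exp(-n²t) sin(nx). From θ(x,0) = 3sin(2x) + 2sin(3x): c_2=3, c_3=2.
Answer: θ(x, t) = 3exp(-4t)sin(2x) + 2exp(-9t)sin(3x)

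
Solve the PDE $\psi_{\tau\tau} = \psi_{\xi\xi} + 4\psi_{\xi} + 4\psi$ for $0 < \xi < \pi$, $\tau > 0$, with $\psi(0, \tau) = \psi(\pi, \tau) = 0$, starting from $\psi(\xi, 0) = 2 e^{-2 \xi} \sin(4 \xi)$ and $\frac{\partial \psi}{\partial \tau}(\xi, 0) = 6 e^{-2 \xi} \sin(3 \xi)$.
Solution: Substitute $\psi = e^{-2\xi}u$.
Then $\psi_{\xi} = e^{-2\xi}(u_{\xi} - 2u)$, $\psi_{\xi\xi} = e^{-2\xi}(u_{\xi\xi} - 4u_{\xi} + 4u)$, $\psi_{\tau\tau} = e^{-2\xi}u_{\tau\tau}$; substituting and dividing by $e^{-2\xi}$, the lower-order terms cancel: $u_{\tau\tau} = u_{\xi\xi}$ (standard wave equation).
Data for $u$: $u(\xi,0) = e^{2\xi}\psi(\xi,0) = 2 \sin(4 \xi)$; $u_{\tau}(\xi,0) = e^{2\xi}\psi_{\tau}(\xi,0) = 6 \sin(3 \xi)$. The boundary conditions carry over: $u(0,\tau) = u(\pi,\tau) = 0$.
Separating variables: $u = \sum [A_n \cos(\omega_n \tau) + B_n \sin(\omega_n \tau)] \sin(n\xi)$, $\omega_n = n$. From ICs ($B_n$ = velocity coefficient / $\omega_n$): $A_4=2, B_3=2$.
So $u(\xi,\tau) = 2 \sin(3 \xi) \sin(3 \tau) + 2 \sin(4 \xi) \cos(4 \tau)$, and $\psi(\xi,\tau) = e^{-2\xi}u(\xi,\tau)$.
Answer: $\psi(\xi, \tau) = 2 e^{-2 \xi} \sin(3 \tau) \sin(3 \xi) + 2 e^{-2 \xi} \sin(4 \xi) \cos(4 \tau)$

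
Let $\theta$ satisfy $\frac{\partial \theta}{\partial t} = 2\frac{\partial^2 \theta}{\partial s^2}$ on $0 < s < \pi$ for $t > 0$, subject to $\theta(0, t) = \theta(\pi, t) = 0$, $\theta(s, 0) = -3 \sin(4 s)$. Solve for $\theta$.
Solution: Using separation of variables $\theta = X(s)G(t)$:
Eigenfunctions: $\sin(ns)$, $n = 1, 2, 3, \ldots$
General solution: $\theta(s, t) = \sum c_n \sin(ns) e^{-2n^2 t}$
Matching $\theta(s,0) = -3 \sin(4 s)$ term by term: $c_4=-3$.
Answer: $\theta(s, t) = -3 e^{-32 t} \sin(4 s)$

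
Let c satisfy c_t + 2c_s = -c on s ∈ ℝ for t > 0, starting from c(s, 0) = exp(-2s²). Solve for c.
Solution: Substitute c = exp(-t)u.
Then c_t = exp(-t)(u_t - u), c_s = exp(-t)u_s; substituting and dividing by exp(-t), the lower-order terms cancel: u_t + 2u_s = 0 (standard advection equation).
Data for u: u(s,0) = c(s,0) = exp(-2s²).
By characteristics (ds/dt = 2), u(s,t) = f(s - 2t) with f = u(·, 0).
So u(s,t) = exp(-2(s - 2t)²), and c(s,t) = exp(-t)u(s,t).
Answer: c(s, t) = exp(-t)exp(-2(s - 2t)²)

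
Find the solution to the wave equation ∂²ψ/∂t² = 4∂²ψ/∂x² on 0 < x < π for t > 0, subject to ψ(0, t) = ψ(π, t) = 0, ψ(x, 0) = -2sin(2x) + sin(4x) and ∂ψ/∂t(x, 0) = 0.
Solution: Separating variables: ψ = Σ [A_n cos(ω_n t) + B_n sin(ω_n t)] sin(nx), ω_n = 2n. From ICs: A_2=-2, A_4=1.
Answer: ψ(x, t) = -2sin(2x)cos(4t) + sin(4x)cos(8t)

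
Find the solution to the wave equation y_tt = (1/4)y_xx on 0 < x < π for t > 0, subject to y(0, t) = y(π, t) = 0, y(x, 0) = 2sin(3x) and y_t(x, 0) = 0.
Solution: Using separation of variables y = X(x)T(t):
Eigenfunctions: sin(nx), n = 1, 2, 3, ...
General solution: y(x, t) = Σ [A_n cos(n t/2) + B_n sin(n t/2)] sin(nx)
From y(x,0) = 2sin(3x): A_3=2. From y_t(x,0) = 0: all B_n = 0.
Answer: y(x, t) = 2sin(3x)cos(3t/2)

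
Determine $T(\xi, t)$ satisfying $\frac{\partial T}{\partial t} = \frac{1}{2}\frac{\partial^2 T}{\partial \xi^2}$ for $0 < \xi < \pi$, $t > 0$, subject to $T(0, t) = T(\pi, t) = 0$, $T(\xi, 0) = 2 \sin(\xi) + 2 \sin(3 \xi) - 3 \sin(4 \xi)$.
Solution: Separating variables: $T = \sum c_n e^{-n^2t/2} \sin(n\xi)$. From $T(\xi,0) = 2 \sin(\xi) + 2 \sin(3 \xi) - 3 \sin(4 \xi)$: $c_1=2, c_3=2, c_4=-3$.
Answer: $T(\xi, t) = -3 e^{-8 t} \sin(4 \xi) + 2 e^{-t/2} \sin(\xi) + 2 e^{-9 t/2} \sin(3 \xi)$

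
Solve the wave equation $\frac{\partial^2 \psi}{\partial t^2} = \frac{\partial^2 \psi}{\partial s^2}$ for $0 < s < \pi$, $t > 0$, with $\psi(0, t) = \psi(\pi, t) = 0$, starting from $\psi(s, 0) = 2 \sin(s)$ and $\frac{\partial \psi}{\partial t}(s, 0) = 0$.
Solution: Separating variables: $\psi = \sum [A_n \cos(\omega_n t) + B_n \sin(\omega_n t)] \sin(ns)$, $\omega_n = n$. From ICs: $A_1=2$.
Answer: $\psi(s, t) = 2 \sin(s) \cos(t)$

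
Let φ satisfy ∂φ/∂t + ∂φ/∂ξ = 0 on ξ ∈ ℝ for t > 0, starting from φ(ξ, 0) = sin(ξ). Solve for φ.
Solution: By method of characteristics (waves move right with speed 1):
Along characteristics ξ - t = const, φ is constant, so φ(ξ,t) = f(ξ - t) with f = φ(·, 0).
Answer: φ(ξ, t) = -sin(t - ξ)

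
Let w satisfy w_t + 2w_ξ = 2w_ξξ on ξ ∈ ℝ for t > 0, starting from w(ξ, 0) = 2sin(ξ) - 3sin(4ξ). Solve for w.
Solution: Moving frame: η = ξ - 2t, σ = t, w = u(η,σ), so w_t = u_σ - 2u_η and w_ξξ = u_ηη.
Hence w_t + 2w_ξ = u_σ and the PDE becomes the heat equation u_σ = 2u_ηη on η ∈ ℝ.
Initial data: u(η,0) = w(η,0) = 2sin(η) - 3sin(4η). Each mode sin(nη) decays as exp(-2n²σ) on ℝ, so u(η,σ) = Σ c_n exp(-2n²σ) sin(nη) with c_1=2, c_4=-3: u(η,σ) = 2exp(-2σ)sin(η) - 3exp(-32σ)sin(4η).
Substituting back: w(ξ,t) = u(ξ - 2t, t).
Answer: w(ξ, t) = -2exp(-2t)sin(2t - ξ) + 3exp(-32t)sin(8t - 4ξ)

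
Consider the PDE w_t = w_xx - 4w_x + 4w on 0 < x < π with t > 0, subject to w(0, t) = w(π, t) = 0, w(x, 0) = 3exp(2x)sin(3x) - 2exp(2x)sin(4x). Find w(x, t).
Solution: Substitute w = exp(2x)u, i.e. u = exp(-2x)w.
By the product rule, w_x = exp(2x)(u_x + 2u), w_xx = exp(2x)(u_xx + 4u_x + 4u), w_t = exp(2x)u_t.
Substituting into the PDE and dividing by exp(2x): u_t = (u_xx + 4u_x + 4u) - 4(u_x + 2u) + 4u.
The lower-order terms cancel, leaving the standard heat equation u_t = u_xx.
Initial data for u: u(x,0) = exp(-2x)w(x,0) = 3sin(3x) - 2sin(4x). The boundary conditions carry over: u(0,t) = u(π,t) = 0.
Solve for u:
  Using separation of variables u = X(x)T(t):
  Eigenfunctions: sin(nx), n = 1, 2, 3, ...
  General solution: u(x, t) = Σ c_n sin(nx) exp(-n² t)
  Matching u(x,0) = 3sin(3x) - 2sin(4x) term by term: c_3=3, c_4=-2.
Hence u(x,t) = 3exp(-9t)sin(3x) - 2exp(-16t)sin(4x).
Transform back: w(x,t) = exp(2x)u(x,t).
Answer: w(x, t) = 3exp(-9t)exp(2x)sin(3x) - 2exp(-16t)exp(2x)sin(4x)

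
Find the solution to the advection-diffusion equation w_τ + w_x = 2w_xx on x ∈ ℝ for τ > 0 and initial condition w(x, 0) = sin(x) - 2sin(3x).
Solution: Moving frame: η = x - τ, σ = τ, w = u(η,σ), so w_τ = u_σ - u_η and w_xx = u_ηη.
Hence w_τ + w_x = u_σ and the PDE becomes the heat equation u_σ = 2u_ηη on η ∈ ℝ.
Initial data: u(η,0) = w(η,0) = sin(η) - 2sin(3η). Each mode sin(nη) decays as exp(-2n²σ) on ℝ, so u(η,σ) = Σ c_n exp(-2n²σ) sin(nη) with c_1=1, c_3=-2: u(η,σ) = exp(-2σ)sin(η) - 2exp(-18σ)sin(3η).
Substituting back: w(x,τ) = u(x - τ, τ).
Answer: w(x, τ) = exp(-2τ)sin(x - τ) - 2exp(-18τ)sin(3x - 3τ)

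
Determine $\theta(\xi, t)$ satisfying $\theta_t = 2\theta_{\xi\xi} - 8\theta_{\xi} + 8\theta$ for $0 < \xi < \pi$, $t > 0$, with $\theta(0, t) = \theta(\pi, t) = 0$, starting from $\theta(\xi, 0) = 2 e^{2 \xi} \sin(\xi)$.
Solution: Substitute $\theta = e^{2\xi}u$.
Then $\theta_{\xi} = e^{2\xi}(u_{\xi} + 2u)$, $\theta_{\xi\xi} = e^{2\xi}(u_{\xi\xi} + 4u_{\xi} + 4u)$, $\theta_t = e^{2\xi}u_t$; substituting and dividing by $e^{2\xi}$, the lower-order terms cancel: $u_t = 2u_{\xi\xi}$ (standard heat equation).
Data for $u$: $u(\xi,0) = e^{-2\xi}\theta(\xi,0) = 2 \sin(\xi)$. The boundary conditions carry over: $u(0,t) = u(\pi,t) = 0$.
Separating variables: $u = \sum c_n e^{-2n^2t} \sin(n\xi)$. From $u(\xi,0) = 2 \sin(\xi)$: $c_1=2$.
So $u(\xi,t) = 2 e^{-2 t} \sin(\xi)$, and $\theta(\xi,t) = e^{2\xi}u(\xi,t)$.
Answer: $\theta(\xi, t) = 2 e^{2 \xi} e^{-2 t} \sin(\xi)$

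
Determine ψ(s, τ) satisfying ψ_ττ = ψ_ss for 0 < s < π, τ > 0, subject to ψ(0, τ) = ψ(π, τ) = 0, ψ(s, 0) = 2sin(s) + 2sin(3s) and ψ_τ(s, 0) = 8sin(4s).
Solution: Separating variables: ψ = Σ [A_n cos(ω_n τ) + B_n sin(ω_n τ)] sin(ns), ω_n = n. From ICs (B_n = velocity coefficient / ω_n): A_1=2, A_3=2, B_4=2.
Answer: ψ(s, τ) = 2sin(s)cos(τ) + 2sin(3s)cos(3τ) + 2sin(4s)sin(4τ)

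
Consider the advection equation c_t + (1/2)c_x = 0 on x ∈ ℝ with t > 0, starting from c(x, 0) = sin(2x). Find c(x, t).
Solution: By characteristics (dx/dt = 1/2), c(x,t) = f(x - (1/2)t) with f = c(·, 0).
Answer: c(x, t) = -sin(t - 2x)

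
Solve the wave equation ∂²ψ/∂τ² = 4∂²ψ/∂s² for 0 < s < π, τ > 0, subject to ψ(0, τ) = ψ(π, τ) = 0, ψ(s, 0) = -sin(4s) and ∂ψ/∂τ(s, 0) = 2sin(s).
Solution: Separating variables: ψ = Σ [A_n cos(ω_n τ) + B_n sin(ω_n τ)] sin(ns), ω_n = 2n. From ICs (B_n = velocity coefficient / ω_n): A_4=-1, B_1=1.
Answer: ψ(s, τ) = sin(s)sin(2τ) - sin(4s)cos(8τ)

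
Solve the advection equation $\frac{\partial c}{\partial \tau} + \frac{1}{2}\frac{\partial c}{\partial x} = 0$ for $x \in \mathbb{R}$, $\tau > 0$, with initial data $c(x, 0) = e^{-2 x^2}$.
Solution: By method of characteristics (waves move right with speed 1/2):
Along characteristics $x - \frac{1}{2}\tau =$ const, $c$ is constant, so $c(x,\tau) = f(x - \frac{1}{2}\tau)$ with $f = c( \cdot , 0)$.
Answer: $c(x, \tau) = e^{-2 (-\tau/2 + x)^2}$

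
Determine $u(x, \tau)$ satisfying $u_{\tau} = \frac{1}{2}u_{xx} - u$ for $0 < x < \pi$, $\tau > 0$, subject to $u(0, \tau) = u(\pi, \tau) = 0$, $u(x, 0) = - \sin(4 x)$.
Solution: Substitute $u = e^{-\tau}w$, i.e. $w = e^{\tau}u$.
By the product rule, $u_{\tau} = e^{-\tau}(w_{\tau} - w)$, $u_{xx} = e^{-\tau}w_{xx}$.
Substituting into the PDE and dividing by $e^{-\tau}$: $w_{\tau} - w = \frac{1}{2}w_{xx} - w$.
The lower-order terms cancel, leaving the standard heat equation $w_{\tau} = \frac{1}{2}w_{xx}$.
Initial data for $w$: $w(x,0) = u(x,0) = - \sin(4 x)$. The boundary conditions carry over: $w(0,\tau) = w(\pi,\tau) = 0$.
Solve for $w$:
  Using separation of variables $w = X(x)T(\tau)$:
  Eigenfunctions: $\sin(nx)$, $n = 1, 2, 3, \ldots$
  General solution: $w(x, \tau) = \sum c_n \sin(nx) e^{-n^2 \tau/2}$
  Matching $w(x,0) = - \sin(4 x)$ term by term: $c_4=-1$.
Hence $w(x,\tau) = - e^{-8 \tau} \sin(4 x)$.
Transform back: $u(x,\tau) = e^{-\tau}w(x,\tau)$.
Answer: $u(x, \tau) = - e^{-9 \tau} \sin(4 x)$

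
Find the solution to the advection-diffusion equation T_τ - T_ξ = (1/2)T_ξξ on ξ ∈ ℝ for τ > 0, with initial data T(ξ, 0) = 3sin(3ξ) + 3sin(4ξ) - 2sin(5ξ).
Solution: Moving frame: η = ξ + τ, σ = τ, T = u(η,σ), so T_τ = u_σ + u_η and T_ξξ = u_ηη.
Hence T_τ - T_ξ = u_σ and the PDE becomes the heat equation u_σ = (1/2)u_ηη on η ∈ ℝ.
Initial data: u(η,0) = T(η,0) = 3sin(3η) + 3sin(4η) - 2sin(5η). Each mode sin(nη) decays as exp(-n²σ/2) on ℝ, so u(η,σ) = Σ c_n exp(-n²σ/2) sin(nη) with c_3=3, c_4=3, c_5=-2: u(η,σ) = 3exp(-8σ)sin(4η) + 3exp(-9σ/2)sin(3η) - 2exp(-25σ/2)sin(5η).
Substituting back: T(ξ,τ) = u(ξ + τ, τ).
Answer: T(ξ, τ) = 3exp(-8τ)sin(4ξ + 4τ) + 3exp(-9τ/2)sin(3ξ + 3τ) - 2exp(-25τ/2)sin(5ξ + 5τ)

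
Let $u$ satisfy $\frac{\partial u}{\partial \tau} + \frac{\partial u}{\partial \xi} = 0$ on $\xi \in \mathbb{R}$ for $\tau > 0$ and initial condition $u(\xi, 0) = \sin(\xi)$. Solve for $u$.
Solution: By characteristics ($d\xi/d\tau = 1$), $u(\xi,\tau) = f(\xi - \tau)$ with $f = u( \cdot , 0)$.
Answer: $u(\xi, \tau) = - \sin(\tau - \xi)$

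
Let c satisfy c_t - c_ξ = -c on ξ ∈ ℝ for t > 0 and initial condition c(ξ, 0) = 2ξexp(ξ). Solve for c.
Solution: Substitute c = exp(ξ)u.
Then c_ξ = exp(ξ)(u_ξ + u), c_t = exp(ξ)u_t; substituting and dividing by exp(ξ), the lower-order terms cancel: u_t - u_ξ = 0 (standard advection equation).
Data for u: u(ξ,0) = exp(-ξ)c(ξ,0) = 2ξ.
By characteristics (dξ/dt = -1), u(ξ,t) = f(ξ + t) with f = u(·, 0).
So u(ξ,t) = 2t + 2ξ, and c(ξ,t) = exp(ξ)u(ξ,t).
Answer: c(ξ, t) = 2texp(ξ) + 2ξexp(ξ)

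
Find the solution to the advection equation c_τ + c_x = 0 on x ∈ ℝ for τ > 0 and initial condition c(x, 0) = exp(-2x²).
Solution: By method of characteristics (waves move right with speed 1):
Along characteristics x - τ = const, c is constant, so c(x,τ) = f(x - τ) with f = c(·, 0).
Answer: c(x, τ) = exp(-2(x - τ)²)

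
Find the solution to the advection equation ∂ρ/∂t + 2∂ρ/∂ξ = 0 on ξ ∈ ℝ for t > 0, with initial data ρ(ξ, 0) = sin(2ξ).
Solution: By method of characteristics (waves move right with speed 2):
Along characteristics ξ - 2t = const, ρ is constant, so ρ(ξ,t) = f(ξ - 2t) with f = ρ(·, 0).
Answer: ρ(ξ, t) = -sin(4t - 2ξ)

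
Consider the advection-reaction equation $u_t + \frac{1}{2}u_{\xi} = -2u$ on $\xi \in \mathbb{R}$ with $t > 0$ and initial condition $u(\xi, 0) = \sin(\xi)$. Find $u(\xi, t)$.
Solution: Substitute $u = e^{-2t}w$, i.e. $w = e^{2t}u$.
By the product rule, $u_t = e^{-2t}(w_t - 2w)$, $u_{\xi} = e^{-2t}w_{\xi}$.
Substituting into the PDE and dividing by $e^{-2t}$: $w_t - 2w + \frac{1}{2}w_{\xi} = -2w$.
The lower-order terms cancel, leaving the standard advection equation $w_t + \frac{1}{2}w_{\xi} = 0$.
Initial data for $w$: $w(\xi,0) = u(\xi,0) = \sin(\xi)$.
Solve for $w$:
  By method of characteristics (waves move right with speed 1/2):
  Along characteristics $\xi - \frac{1}{2}t =$ const, $w$ is constant, so $w(\xi,t) = f(\xi - \frac{1}{2}t)$ with $f = w( \cdot , 0)$.
Hence $w(\xi,t) = - \sin(t/2 - \xi)$.
Transform back: $u(\xi,t) = e^{-2t}w(\xi,t)$.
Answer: $u(\xi, t) = e^{-2 t} \sin(\xi - t/2)$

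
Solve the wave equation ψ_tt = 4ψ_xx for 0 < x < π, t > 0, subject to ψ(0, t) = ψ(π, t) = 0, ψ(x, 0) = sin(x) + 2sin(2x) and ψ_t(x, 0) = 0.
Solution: Separating variables: ψ = Σ [A_n cos(ω_n t) + B_n sin(ω_n t)] sin(nx), ω_n = 2n. From ICs: A_1=1, A_2=2.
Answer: ψ(x, t) = sin(x)cos(2t) + 2sin(2x)cos(4t)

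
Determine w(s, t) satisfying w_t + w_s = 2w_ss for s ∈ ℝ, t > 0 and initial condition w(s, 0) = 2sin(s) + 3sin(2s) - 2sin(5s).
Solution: Change to a moving frame: let η = s - t, σ = t and write w(s,t) = u(η,σ).
By the chain rule w_t = u_σ - u_η, w_s = u_η, w_ss = u_ηη.
Then w_t + w_s = u_σ: the advection term cancels and the PDE becomes the heat equation u_σ = 2u_ηη on η ∈ ℝ.
Initial data: u(η,0) = w(η,0) = 2sin(η) + 3sin(2η) - 2sin(5η).
On η ∈ ℝ each mode satisfies (sin(nη))″ = -n² sin(nη), so exp(-2n²σ) sin(nη) solves the heat equation; by superposition u(η,σ) = Σ c_n exp(-2n²σ) sin(nη).
Reading off the coefficients: c_1=2, c_2=3, c_5=-2, so u(η,σ) = 2exp(-2σ)sin(η) + 3exp(-8σ)sin(2η) - 2exp(-50σ)sin(5η).
Substituting back η = s - t, σ = t: w(s,t) = u(s - t, t).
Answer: w(s, t) = 2exp(-2t)sin(s - t) + 3exp(-8t)sin(2s - 2t) - 2exp(-50t)sin(5s - 5t)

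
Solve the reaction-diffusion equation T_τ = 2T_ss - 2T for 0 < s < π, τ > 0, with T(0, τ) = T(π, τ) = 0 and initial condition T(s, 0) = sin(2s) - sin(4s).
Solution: Substitute T = exp(-2τ)u.
Then T_τ = exp(-2τ)(u_τ - 2u), T_ss = exp(-2τ)u_ss; substituting and dividing by exp(-2τ), the lower-order terms cancel: u_τ = 2u_ss (standard heat equation).
Data for u: u(s,0) = T(s,0) = sin(2s) - sin(4s). The boundary conditions carry over: u(0,τ) = u(π,τ) = 0.
Separating variables: u = Σ c_n exp(-2n²τ) sin(ns). From u(s,0) = sin(2s) - sin(4s): c_2=1, c_4=-1.
So u(s,τ) = exp(-8τ)sin(2s) - exp(-32τ)sin(4s), and T(s,τ) = exp(-2τ)u(s,τ).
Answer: T(s, τ) = exp(-10τ)sin(2s) - exp(-34τ)sin(4s)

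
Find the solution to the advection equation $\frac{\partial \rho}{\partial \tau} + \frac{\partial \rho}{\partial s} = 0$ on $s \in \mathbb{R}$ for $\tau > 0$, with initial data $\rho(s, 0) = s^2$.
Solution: By method of characteristics (waves move right with speed 1):
Along characteristics $s - \tau =$ const, $\rho$ is constant, so $\rho(s,\tau) = f(s - \tau)$ with $f = \rho( \cdot , 0)$.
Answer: $\rho(s, \tau) = \tau^2 - 2 \tau s + s^2$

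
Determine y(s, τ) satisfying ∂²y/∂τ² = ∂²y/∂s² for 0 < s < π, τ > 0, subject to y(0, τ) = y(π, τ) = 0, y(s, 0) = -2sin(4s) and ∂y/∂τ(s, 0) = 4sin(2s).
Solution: Separating variables: y = Σ [A_n cos(ω_n τ) + B_n sin(ω_n τ)] sin(ns), ω_n = n. From ICs (B_n = velocity coefficient / ω_n): A_4=-2, B_2=2.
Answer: y(s, τ) = 2sin(2s)sin(2τ) - 2sin(4s)cos(4τ)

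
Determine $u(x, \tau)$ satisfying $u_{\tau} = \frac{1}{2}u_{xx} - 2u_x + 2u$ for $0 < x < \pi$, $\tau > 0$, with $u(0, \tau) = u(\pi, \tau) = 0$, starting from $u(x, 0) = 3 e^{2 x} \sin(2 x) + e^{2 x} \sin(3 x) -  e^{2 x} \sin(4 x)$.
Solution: Substitute $u = e^{2x}w$, i.e. $w = e^{-2x}u$.
By the product rule, $u_x = e^{2x}(w_x + 2w)$, $u_{xx} = e^{2x}(w_{xx} + 4w_x + 4w)$, $u_{\tau} = e^{2x}w_{\tau}$.
Substituting into the PDE and dividing by $e^{2x}$: $w_{\tau} = \frac{1}{2}(w_{xx} + 4w_x + 4w) - 2(w_x + 2w) + 2w$.
The lower-order terms cancel, leaving the standard heat equation $w_{\tau} = \frac{1}{2}w_{xx}$.
Initial data for $w$: $w(x,0) = e^{-2x}u(x,0) = 3 \sin(2 x) + \sin(3 x) - \sin(4 x)$. The boundary conditions carry over: $w(0,\tau) = w(\pi,\tau) = 0$.
Solve for $w$:
  Using separation of variables $w = X(x)T(\tau)$:
  Eigenfunctions: $\sin(nx)$, $n = 1, 2, 3, \ldots$
  General solution: $w(x, \tau) = \sum c_n \sin(nx) e^{-n^2 \tau/2}$
  Matching $w(x,0) = 3 \sin(2 x) + \sin(3 x) - \sin(4 x)$ term by term: $c_2=3, c_3=1, c_4=-1$.
Hence $w(x,\tau) = 3 e^{-2 \tau} \sin(2 x) - e^{-8 \tau} \sin(4 x) + e^{-9 \tau/2} \sin(3 x)$.
Transform back: $u(x,\tau) = e^{2x}w(x,\tau)$.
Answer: $u(x, \tau) = 3 e^{-2 \tau} e^{2 x} \sin(2 x) -  e^{-8 \tau} e^{2 x} \sin(4 x) + e^{-9 \tau/2} e^{2 x} \sin(3 x)$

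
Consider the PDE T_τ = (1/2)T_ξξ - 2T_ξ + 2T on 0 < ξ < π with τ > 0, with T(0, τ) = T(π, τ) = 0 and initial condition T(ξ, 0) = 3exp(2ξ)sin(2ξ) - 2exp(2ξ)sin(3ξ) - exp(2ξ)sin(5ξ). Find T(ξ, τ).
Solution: Substitute T = exp(2ξ)u, i.e. u = exp(-2ξ)T.
By the product rule, T_ξ = exp(2ξ)(u_ξ + 2u), T_ξξ = exp(2ξ)(u_ξξ + 4u_ξ + 4u), T_τ = exp(2ξ)u_τ.
Substituting into the PDE and dividing by exp(2ξ): u_τ = (1/2)(u_ξξ + 4u_ξ + 4u) - 2(u_ξ + 2u) + 2u.
The lower-order terms cancel, leaving the standard heat equation u_τ = (1/2)u_ξξ.
Initial data for u: u(ξ,0) = exp(-2ξ)T(ξ,0) = 3sin(2ξ) - 2sin(3ξ) - sin(5ξ). The boundary conditions carry over: u(0,τ) = u(π,τ) = 0.
Solve for u:
  Using separation of variables u = X(ξ)G(τ):
  Eigenfunctions: sin(nξ), n = 1, 2, 3, ...
  General solution: u(ξ, τ) = Σ c_n sin(nξ) exp(-n² τ/2)
  Matching u(ξ,0) = 3sin(2ξ) - 2sin(3ξ) - sin(5ξ) term by term: c_2=3, c_3=-2, c_5=-1.
Hence u(ξ,τ) = 3exp(-2τ)sin(2ξ) - 2exp(-9τ/2)sin(3ξ) - exp(-25τ/2)sin(5ξ).
Transform back: T(ξ,τ) = exp(2ξ)u(ξ,τ).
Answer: T(ξ, τ) = 3exp(2ξ)exp(-2τ)sin(2ξ) - 2exp(2ξ)exp(-9τ/2)sin(3ξ) - exp(2ξ)exp(-25τ/2)sin(5ξ)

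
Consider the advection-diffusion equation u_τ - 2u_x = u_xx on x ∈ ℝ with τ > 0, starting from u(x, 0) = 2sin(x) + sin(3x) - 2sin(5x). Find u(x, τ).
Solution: Change to a moving frame: let η = x + 2τ, σ = τ and write u(x,τ) = w(η,σ).
By the chain rule u_τ = w_σ + 2w_η, u_x = w_η, u_xx = w_ηη.
Then u_τ - 2u_x = w_σ: the advection term cancels and the PDE becomes the heat equation w_σ = w_ηη on η ∈ ℝ.
Initial data: w(η,0) = u(η,0) = 2sin(η) + sin(3η) - 2sin(5η).
On η ∈ ℝ each mode satisfies (sin(nη))″ = -n² sin(nη), so exp(-n²σ) sin(nη) solves the heat equation; by superposition w(η,σ) = Σ c_n exp(-n²σ) sin(nη).
Reading off the coefficients: c_1=2, c_3=1, c_5=-2, so w(η,σ) = 2exp(-σ)sin(η) + exp(-9σ)sin(3η) - 2exp(-25σ)sin(5η).
Substituting back η = x + 2τ, σ = τ: u(x,τ) = w(x + 2τ, τ).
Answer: u(x, τ) = 2exp(-τ)sin(x + 2τ) + exp(-9τ)sin(3x + 6τ) - 2exp(-25τ)sin(5x + 10τ)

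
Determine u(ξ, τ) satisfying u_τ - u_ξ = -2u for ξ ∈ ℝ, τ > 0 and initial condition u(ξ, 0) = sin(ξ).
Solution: Substitute u = exp(-2τ)w, i.e. w = exp(2τ)u.
By the product rule, u_τ = exp(-2τ)(w_τ - 2w), u_ξ = exp(-2τ)w_ξ.
Substituting into the PDE and dividing by exp(-2τ): w_τ - 2w - w_ξ = -2w.
The lower-order terms cancel, leaving the standard advection equation w_τ - w_ξ = 0.
Initial data for w: w(ξ,0) = u(ξ,0) = sin(ξ).
Solve for w:
  By method of characteristics (waves move left with speed 1):
  Along characteristics ξ + τ = const, w is constant, so w(ξ,τ) = f(ξ + τ) with f = w(·, 0).
Hence w(ξ,τ) = sin(ξ + τ).
Transform back: u(ξ,τ) = exp(-2τ)w(ξ,τ).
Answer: u(ξ, τ) = exp(-2τ)sin(ξ + τ)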